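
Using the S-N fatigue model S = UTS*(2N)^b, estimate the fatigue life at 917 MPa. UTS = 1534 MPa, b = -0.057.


N = 0.5 * (S/UTS)^(1/b) = 0.5 * (917/1534)^(1/-0.057) = 4161.5118 cycles

4161.5118 cycles


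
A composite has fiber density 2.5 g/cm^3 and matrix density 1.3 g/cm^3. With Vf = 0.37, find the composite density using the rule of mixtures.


rho_c = rho_f*Vf + rho_m*(1-Vf) = 2.5*0.37 + 1.3*0.63 = 1.744 g/cm^3

1.744 g/cm^3


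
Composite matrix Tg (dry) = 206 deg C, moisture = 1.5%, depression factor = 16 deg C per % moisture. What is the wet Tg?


Tg_wet = Tg_dry - k*moisture = 206 - 16*1.5 = 182.0 deg C

182.0 deg C


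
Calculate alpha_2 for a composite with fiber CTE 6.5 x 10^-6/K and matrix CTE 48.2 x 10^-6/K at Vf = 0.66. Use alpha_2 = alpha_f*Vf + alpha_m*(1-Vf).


alpha_2 = alpha_f*Vf + alpha_m*(1-Vf) = 6.5*0.66 + 48.2*0.34 = 20.7 x 10^-6/K

20.7 x 10^-6/K


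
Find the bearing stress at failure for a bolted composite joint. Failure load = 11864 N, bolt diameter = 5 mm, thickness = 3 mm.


sigma_br = F/(d*h) = 11864/(5*3) = 790.9 MPa

790.9 MPa


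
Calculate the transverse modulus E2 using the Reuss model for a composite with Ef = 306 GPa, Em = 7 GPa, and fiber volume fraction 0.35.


1/E2 = Vf/Ef + (1-Vf)/Em = 0.35/306 + 0.65/7
E2 = 10.64 GPa

10.64 GPa


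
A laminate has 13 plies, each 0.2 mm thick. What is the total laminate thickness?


h = n * t_ply = 13 * 0.2 = 2.6 mm

2.6 mm


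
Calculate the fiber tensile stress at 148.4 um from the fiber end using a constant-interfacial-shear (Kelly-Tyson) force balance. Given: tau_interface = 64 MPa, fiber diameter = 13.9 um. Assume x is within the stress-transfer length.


Force balance: sigma_f * (pi*d^2/4) = tau * (pi*d) * x  ->  sigma_f = 4 * tau * x / d
sigma_f = 4 * 64 * 148.4 / 13.9 = 2733.1 MPa

2733.1 MPa


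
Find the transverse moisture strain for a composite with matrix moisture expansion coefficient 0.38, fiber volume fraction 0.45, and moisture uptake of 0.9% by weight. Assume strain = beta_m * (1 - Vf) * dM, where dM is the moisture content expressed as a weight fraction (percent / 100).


dM = 0.9/100 = 0.009
strain = beta_m * (1-Vf) * dM = 0.38 * 0.55 * 0.009 = 0.001881

0.001881


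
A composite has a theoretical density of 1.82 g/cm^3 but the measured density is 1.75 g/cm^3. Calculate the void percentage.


Void% = (rho_theo - rho_actual)/rho_theo * 100 = (1.82 - 1.75)/1.82 * 100 = 3.85%

3.85%


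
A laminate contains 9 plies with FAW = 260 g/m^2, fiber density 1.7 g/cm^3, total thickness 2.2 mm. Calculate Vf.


Vf = n * FAW / (rho_f * h * 1000) = 9 * 260 / (1.7 * 2.2 * 1000) = 0.6257

0.6257


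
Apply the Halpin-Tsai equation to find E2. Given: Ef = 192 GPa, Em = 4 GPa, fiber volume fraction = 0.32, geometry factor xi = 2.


eta = (Ef/Em - 1)/(Ef/Em + xi) = (48.0 - 1)/(48.0 + 2) = 0.94
E2 = Em*(1+xi*eta*Vf)/(1-eta*Vf) = 9.16 GPa

9.16 GPa


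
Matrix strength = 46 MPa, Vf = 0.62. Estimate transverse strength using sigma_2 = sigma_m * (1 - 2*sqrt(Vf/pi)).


factor = 1 - 2*sqrt(0.62/pi) = 0.1115
sigma_2 = 46 * 0.1115 = 5.13 MPa

5.13 MPa


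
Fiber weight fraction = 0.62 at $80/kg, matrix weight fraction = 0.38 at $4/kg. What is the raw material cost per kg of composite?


Cost = cost_f*Wf + cost_m*Wm = 80*0.62 + 4*0.38 = $51.12/kg

$51.12/kg


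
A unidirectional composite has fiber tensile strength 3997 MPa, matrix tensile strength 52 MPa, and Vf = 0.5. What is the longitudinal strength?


sigma_1 = sigma_f*Vf + sigma_m*(1-Vf) = 3997*0.5 + 52*0.5 = 2024.5 MPa

2024.5 MPa


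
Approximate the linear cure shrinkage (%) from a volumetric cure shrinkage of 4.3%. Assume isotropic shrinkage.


Linear shrinkage ≈ vol_shrink/3 = 4.3/3 = 1.433%

1.433%


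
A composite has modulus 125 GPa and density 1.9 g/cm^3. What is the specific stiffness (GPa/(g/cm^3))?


Specific stiffness = E/rho = 125/1.9 = 65.8 GPa/(g/cm^3)

65.8 GPa/(g/cm^3)


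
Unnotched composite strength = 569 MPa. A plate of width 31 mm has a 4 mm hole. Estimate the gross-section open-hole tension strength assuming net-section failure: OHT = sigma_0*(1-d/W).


OHT = sigma_0*(1-d/W) = 569*(1-4/31) = 495.6 MPa

495.6 MPa


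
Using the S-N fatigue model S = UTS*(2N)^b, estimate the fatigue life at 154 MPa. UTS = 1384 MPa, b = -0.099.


N = 0.5 * (S/UTS)^(1/b) = 0.5 * (154/1384)^(1/-0.099) = 2.1451e+09 cycles

2.1451e+09 cycles


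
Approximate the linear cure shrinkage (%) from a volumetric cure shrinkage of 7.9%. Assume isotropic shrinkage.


Linear shrinkage ≈ vol_shrink/3 = 7.9/3 = 2.633%

2.633%


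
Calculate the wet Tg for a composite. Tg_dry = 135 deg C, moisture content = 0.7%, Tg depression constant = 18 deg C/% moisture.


Tg_wet = Tg_dry - k*moisture = 135 - 18*0.7 = 122.4 deg C

122.4 deg C


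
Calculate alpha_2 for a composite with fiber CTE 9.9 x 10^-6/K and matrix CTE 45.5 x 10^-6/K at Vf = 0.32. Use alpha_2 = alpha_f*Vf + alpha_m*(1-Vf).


alpha_2 = alpha_f*Vf + alpha_m*(1-Vf) = 9.9*0.32 + 45.5*0.68 = 34.1 x 10^-6/K

34.1 x 10^-6/K


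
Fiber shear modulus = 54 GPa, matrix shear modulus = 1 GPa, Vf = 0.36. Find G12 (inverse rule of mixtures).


1/G12 = Vf/Gf + (1-Vf)/Gm = 0.36/54 + 0.64/1
G12 = 1.55 GPa

1.55 GPa


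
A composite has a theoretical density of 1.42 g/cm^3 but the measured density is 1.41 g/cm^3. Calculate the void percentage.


Void% = (rho_theo - rho_actual)/rho_theo * 100 = (1.42 - 1.41)/1.42 * 100 = 0.7%

0.7%


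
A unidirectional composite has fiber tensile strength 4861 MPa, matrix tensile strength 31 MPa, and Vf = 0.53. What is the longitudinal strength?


sigma_1 = sigma_f*Vf + sigma_m*(1-Vf) = 4861*0.53 + 31*0.47 = 2590.9 MPa

2590.9 MPa


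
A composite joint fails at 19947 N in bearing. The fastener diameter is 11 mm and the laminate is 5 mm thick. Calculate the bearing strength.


sigma_br = F/(d*h) = 19947/(11*5) = 362.7 MPa

362.7 MPa


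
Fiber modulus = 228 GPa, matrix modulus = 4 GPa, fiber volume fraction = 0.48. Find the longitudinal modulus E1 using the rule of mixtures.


E1 = Ef*Vf + Em*(1-Vf) = 228*0.48 + 4*0.52 = 111.52 GPa

111.52 GPa


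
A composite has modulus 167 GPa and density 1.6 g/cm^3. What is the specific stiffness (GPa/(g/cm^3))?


Specific stiffness = E/rho = 167/1.6 = 104.4 GPa/(g/cm^3)

104.4 GPa/(g/cm^3)


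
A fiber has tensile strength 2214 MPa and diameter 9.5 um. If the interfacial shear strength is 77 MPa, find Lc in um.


Lc = sigma_f * d / (2 * tau_i) = 2214 * 9.5 / (2 * 77) = 136.6 um

136.6 um


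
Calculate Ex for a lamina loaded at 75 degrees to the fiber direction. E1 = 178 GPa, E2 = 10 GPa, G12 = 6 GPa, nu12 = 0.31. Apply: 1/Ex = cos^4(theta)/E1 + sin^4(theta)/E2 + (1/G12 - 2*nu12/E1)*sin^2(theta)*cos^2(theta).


cos^4(75) = 0.004487, sin^4(75) = 0.870513, sin^2(75)*cos^2(75) = 0.0625
1/G12 - 2*nu12/E1 = 1/6 - 2*0.31/178 = 0.163184 GPa^-1
1/Ex = 0.004487/178 + 0.870513/10 + 0.163184*0.0625 = 0.0972755 GPa^-1
Ex = 10.28 GPa

10.28 GPa


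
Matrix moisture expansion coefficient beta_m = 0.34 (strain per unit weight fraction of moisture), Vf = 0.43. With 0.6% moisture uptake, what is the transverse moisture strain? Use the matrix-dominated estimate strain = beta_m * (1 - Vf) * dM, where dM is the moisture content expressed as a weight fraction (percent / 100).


dM = 0.6/100 = 0.006
strain = beta_m * (1-Vf) * dM = 0.34 * 0.57 * 0.006 = 0.0011628

0.0011628


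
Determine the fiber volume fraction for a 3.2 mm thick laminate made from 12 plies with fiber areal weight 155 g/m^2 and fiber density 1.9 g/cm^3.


Vf = n * FAW / (rho_f * h * 1000) = 12 * 155 / (1.9 * 3.2 * 1000) = 0.3059

0.3059


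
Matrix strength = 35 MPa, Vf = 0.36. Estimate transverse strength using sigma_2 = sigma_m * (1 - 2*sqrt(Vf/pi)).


factor = 1 - 2*sqrt(0.36/pi) = 0.323
sigma_2 = 35 * 0.323 = 11.3 MPa

11.3 MPa


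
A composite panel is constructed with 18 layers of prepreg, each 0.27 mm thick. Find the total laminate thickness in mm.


h = n * t_ply = 18 * 0.27 = 4.86 mm

4.86 mm


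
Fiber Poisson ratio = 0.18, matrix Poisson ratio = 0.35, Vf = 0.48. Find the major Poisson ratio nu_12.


nu_12 = nu_f*Vf + nu_m*(1-Vf) = 0.18*0.48 + 0.35*0.52 = 0.2684

0.2684


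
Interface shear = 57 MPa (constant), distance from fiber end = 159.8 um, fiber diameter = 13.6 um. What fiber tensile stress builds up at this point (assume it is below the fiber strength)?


Force balance: sigma_f * (pi*d^2/4) = tau * (pi*d) * x  ->  sigma_f = 4 * tau * x / d
sigma_f = 4 * 57 * 159.8 / 13.6 = 2679.0 MPa

2679.0 MPa


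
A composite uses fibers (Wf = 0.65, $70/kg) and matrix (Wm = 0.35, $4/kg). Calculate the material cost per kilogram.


Cost = cost_f*Wf + cost_m*Wm = 70*0.65 + 4*0.35 = $46.9/kg

$46.9/kg


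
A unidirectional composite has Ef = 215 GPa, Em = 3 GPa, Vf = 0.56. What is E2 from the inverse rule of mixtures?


1/E2 = Vf/Ef + (1-Vf)/Em = 0.56/215 + 0.44/3
E2 = 6.7 GPa

6.7 GPa


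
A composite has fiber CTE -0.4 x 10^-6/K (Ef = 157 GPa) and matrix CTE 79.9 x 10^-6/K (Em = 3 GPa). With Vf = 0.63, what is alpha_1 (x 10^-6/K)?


E1 = Ef*Vf + Em*(1-Vf) = 100.02
alpha_1 = (alpha_f*Ef*Vf + alpha_m*Em*(1-Vf))/E1 = 0.49 x 10^-6/K

0.49 x 10^-6/K


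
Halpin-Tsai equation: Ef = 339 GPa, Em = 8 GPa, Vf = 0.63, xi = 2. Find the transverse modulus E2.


eta = (Ef/Em - 1)/(Ef/Em + xi) = (42.375 - 1)/(42.375 + 2) = 0.9324
E2 = Em*(1+xi*eta*Vf)/(1-eta*Vf) = 42.17 GPa

42.17 GPa


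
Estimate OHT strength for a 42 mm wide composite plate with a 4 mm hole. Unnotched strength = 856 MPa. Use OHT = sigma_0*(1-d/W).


OHT = sigma_0*(1-d/W) = 856*(1-4/42) = 774.5 MPa

774.5 MPa


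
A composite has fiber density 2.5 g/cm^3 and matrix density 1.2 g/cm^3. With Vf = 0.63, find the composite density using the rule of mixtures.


rho_c = rho_f*Vf + rho_m*(1-Vf) = 2.5*0.63 + 1.2*0.37 = 2.019 g/cm^3

2.019 g/cm^3


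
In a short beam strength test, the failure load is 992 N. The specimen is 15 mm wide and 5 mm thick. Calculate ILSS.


ILSS = 3F/(4bh) = 3*992/(4*15*5) = 9.92 MPa

9.92 MPa


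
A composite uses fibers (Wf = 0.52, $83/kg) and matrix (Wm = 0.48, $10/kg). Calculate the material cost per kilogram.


Cost = cost_f*Wf + cost_m*Wm = 83*0.52 + 10*0.48 = $47.96/kg

$47.96/kg


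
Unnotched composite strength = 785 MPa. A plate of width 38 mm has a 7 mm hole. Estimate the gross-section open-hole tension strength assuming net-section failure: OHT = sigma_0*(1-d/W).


OHT = sigma_0*(1-d/W) = 785*(1-7/38) = 640.4 MPa

640.4 MPa


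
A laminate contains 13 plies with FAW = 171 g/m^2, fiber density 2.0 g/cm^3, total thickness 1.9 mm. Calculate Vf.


Vf = n * FAW / (rho_f * h * 1000) = 13 * 171 / (2.0 * 1.9 * 1000) = 0.585

0.585


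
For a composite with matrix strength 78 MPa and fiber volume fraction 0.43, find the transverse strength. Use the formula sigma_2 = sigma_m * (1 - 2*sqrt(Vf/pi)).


factor = 1 - 2*sqrt(0.43/pi) = 0.2601
sigma_2 = 78 * 0.2601 = 20.29 MPa

20.29 MPa


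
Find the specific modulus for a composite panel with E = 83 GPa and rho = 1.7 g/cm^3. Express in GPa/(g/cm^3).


Specific stiffness = E/rho = 83/1.7 = 48.8 GPa/(g/cm^3)

48.8 GPa/(g/cm^3)


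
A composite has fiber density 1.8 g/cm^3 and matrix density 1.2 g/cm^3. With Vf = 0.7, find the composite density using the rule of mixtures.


rho_c = rho_f*Vf + rho_m*(1-Vf) = 1.8*0.7 + 1.2*0.3 = 1.62 g/cm^3

1.62 g/cm^3


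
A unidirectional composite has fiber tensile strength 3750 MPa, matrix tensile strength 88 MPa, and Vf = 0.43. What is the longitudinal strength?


sigma_1 = sigma_f*Vf + sigma_m*(1-Vf) = 3750*0.43 + 88*0.57 = 1662.7 MPa

1662.7 MPa


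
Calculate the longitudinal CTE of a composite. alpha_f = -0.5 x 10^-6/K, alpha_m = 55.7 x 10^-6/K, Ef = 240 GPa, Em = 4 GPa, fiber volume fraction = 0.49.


E1 = Ef*Vf + Em*(1-Vf) = 119.64
alpha_1 = (alpha_f*Ef*Vf + alpha_m*Em*(1-Vf))/E1 = 0.46 x 10^-6/K

0.46 x 10^-6/K


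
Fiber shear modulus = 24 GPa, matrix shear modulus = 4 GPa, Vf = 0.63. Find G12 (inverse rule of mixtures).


1/G12 = Vf/Gf + (1-Vf)/Gm = 0.63/24 + 0.37/4
G12 = 8.42 GPa

8.42 GPa


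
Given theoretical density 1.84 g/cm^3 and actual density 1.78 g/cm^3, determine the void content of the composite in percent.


Void% = (rho_theo - rho_actual)/rho_theo * 100 = (1.84 - 1.78)/1.84 * 100 = 3.26%

3.26%


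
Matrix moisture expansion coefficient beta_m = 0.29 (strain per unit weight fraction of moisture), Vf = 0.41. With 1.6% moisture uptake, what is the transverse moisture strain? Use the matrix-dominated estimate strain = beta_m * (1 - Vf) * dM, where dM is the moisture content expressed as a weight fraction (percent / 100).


dM = 1.6/100 = 0.016
strain = beta_m * (1-Vf) * dM = 0.29 * 0.59 * 0.016 = 0.0027376

0.0027376


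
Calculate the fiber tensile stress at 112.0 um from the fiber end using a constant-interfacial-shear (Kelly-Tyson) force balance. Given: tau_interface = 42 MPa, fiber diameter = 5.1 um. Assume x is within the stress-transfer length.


Force balance: sigma_f * (pi*d^2/4) = tau * (pi*d) * x  ->  sigma_f = 4 * tau * x / d
sigma_f = 4 * 42 * 112.0 / 5.1 = 3689.4 MPa

3689.4 MPa


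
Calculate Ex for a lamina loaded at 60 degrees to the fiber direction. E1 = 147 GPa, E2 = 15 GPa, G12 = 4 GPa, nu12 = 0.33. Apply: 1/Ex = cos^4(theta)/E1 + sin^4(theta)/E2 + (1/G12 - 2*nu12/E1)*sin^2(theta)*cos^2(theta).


cos^4(60) = 0.0625, sin^4(60) = 0.5625, sin^2(60)*cos^2(60) = 0.1875
1/G12 - 2*nu12/E1 = 1/4 - 2*0.33/147 = 0.24551 GPa^-1
1/Ex = 0.0625/147 + 0.5625/15 + 0.24551*0.1875 = 0.0839583 GPa^-1
Ex = 11.91 GPa

11.91 GPa


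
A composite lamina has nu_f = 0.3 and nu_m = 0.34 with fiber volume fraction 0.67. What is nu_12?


nu_12 = nu_f*Vf + nu_m*(1-Vf) = 0.3*0.67 + 0.34*0.33 = 0.3132

0.3132


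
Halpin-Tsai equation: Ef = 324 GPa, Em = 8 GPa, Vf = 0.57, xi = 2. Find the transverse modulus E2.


eta = (Ef/Em - 1)/(Ef/Em + xi) = (40.5 - 1)/(40.5 + 2) = 0.9294
E2 = Em*(1+xi*eta*Vf)/(1-eta*Vf) = 35.04 GPa

35.04 GPa


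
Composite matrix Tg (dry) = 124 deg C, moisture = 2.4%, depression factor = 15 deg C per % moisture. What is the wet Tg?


Tg_wet = Tg_dry - k*moisture = 124 - 15*2.4 = 88.0 deg C

88.0 deg C


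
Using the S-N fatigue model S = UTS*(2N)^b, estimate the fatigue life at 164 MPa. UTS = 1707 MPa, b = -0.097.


N = 0.5 * (S/UTS)^(1/b) = 0.5 * (164/1707)^(1/-0.097) = 1.5400e+10 cycles

1.5400e+10 cycles


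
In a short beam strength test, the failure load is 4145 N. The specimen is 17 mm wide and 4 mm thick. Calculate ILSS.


ILSS = 3F/(4bh) = 3*4145/(4*17*4) = 45.72 MPa

45.72 MPa


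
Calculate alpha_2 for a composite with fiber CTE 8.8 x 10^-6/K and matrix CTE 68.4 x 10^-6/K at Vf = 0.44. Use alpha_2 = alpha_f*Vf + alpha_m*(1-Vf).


alpha_2 = alpha_f*Vf + alpha_m*(1-Vf) = 8.8*0.44 + 68.4*0.56 = 42.2 x 10^-6/K

42.2 x 10^-6/K


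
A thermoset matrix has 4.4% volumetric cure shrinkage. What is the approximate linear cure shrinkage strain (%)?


Linear shrinkage ≈ vol_shrink/3 = 4.4/3 = 1.467%

1.467%


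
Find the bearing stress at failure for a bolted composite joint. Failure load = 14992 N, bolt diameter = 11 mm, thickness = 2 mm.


sigma_br = F/(d*h) = 14992/(11*2) = 681.5 MPa

681.5 MPa


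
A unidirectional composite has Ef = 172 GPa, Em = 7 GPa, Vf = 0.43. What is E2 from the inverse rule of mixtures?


1/E2 = Vf/Ef + (1-Vf)/Em = 0.43/172 + 0.57/7
E2 = 11.91 GPa

11.91 GPa


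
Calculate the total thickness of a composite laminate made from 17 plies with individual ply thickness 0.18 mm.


h = n * t_ply = 17 * 0.18 = 3.06 mm

3.06 mm


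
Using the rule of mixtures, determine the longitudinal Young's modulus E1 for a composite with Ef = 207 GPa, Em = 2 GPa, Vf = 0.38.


E1 = Ef*Vf + Em*(1-Vf) = 207*0.38 + 2*0.62 = 79.9 GPa

79.9 GPa


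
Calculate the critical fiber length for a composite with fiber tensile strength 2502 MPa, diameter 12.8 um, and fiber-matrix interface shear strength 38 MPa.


Lc = sigma_f * d / (2 * tau_i) = 2502 * 12.8 / (2 * 38) = 421.4 um

421.4 um


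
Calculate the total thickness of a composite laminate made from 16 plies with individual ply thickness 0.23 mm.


h = n * t_ply = 16 * 0.23 = 3.68 mm

3.68 mm


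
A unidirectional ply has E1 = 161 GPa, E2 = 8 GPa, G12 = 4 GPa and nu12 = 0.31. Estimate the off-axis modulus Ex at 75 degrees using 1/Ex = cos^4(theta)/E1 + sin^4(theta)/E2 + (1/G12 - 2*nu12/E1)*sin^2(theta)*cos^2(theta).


cos^4(75) = 0.004487, sin^4(75) = 0.870513, sin^2(75)*cos^2(75) = 0.0625
1/G12 - 2*nu12/E1 = 1/4 - 2*0.31/161 = 0.246149 GPa^-1
1/Ex = 0.004487/161 + 0.870513/8 + 0.246149*0.0625 = 0.1242263 GPa^-1
Ex = 8.05 GPa

8.05 GPa


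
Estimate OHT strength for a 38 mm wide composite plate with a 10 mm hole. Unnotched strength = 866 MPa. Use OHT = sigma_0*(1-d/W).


OHT = sigma_0*(1-d/W) = 866*(1-10/38) = 638.1 MPa

638.1 MPa


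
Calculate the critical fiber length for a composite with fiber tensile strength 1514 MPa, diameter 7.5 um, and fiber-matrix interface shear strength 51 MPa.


Lc = sigma_f * d / (2 * tau_i) = 1514 * 7.5 / (2 * 51) = 111.3 um

111.3 um


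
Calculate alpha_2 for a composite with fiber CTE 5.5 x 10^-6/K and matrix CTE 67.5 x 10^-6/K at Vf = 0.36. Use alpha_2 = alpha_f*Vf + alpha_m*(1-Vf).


alpha_2 = alpha_f*Vf + alpha_m*(1-Vf) = 5.5*0.36 + 67.5*0.64 = 45.2 x 10^-6/K

45.2 x 10^-6/K


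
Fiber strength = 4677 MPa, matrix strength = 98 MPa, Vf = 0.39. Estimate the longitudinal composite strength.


sigma_1 = sigma_f*Vf + sigma_m*(1-Vf) = 4677*0.39 + 98*0.61 = 1883.8 MPa

1883.8 MPa


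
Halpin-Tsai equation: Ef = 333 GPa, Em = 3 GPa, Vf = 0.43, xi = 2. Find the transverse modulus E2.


eta = (Ef/Em - 1)/(Ef/Em + xi) = (111.0 - 1)/(111.0 + 2) = 0.9735
E2 = Em*(1+xi*eta*Vf)/(1-eta*Vf) = 9.48 GPa

9.48 GPa


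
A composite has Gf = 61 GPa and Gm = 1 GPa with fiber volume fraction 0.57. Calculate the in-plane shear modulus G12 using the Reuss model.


1/G12 = Vf/Gf + (1-Vf)/Gm = 0.57/61 + 0.43/1
G12 = 2.28 GPa

2.28 GPa


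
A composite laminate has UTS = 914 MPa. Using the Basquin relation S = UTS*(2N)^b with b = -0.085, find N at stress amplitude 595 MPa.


N = 0.5 * (S/UTS)^(1/b) = 0.5 * (595/914)^(1/-0.085) = 78.0288 cycles

78.0288 cycles


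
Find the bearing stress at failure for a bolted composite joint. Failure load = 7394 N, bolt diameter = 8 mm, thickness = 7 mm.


sigma_br = F/(d*h) = 7394/(8*7) = 132.0 MPa

132.0 MPa


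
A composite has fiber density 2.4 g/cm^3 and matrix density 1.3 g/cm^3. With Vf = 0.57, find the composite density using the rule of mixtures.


rho_c = rho_f*Vf + rho_m*(1-Vf) = 2.4*0.57 + 1.3*0.43 = 1.927 g/cm^3

1.927 g/cm^3


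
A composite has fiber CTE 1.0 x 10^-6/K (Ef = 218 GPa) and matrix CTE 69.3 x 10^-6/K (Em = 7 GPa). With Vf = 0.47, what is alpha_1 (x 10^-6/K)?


E1 = Ef*Vf + Em*(1-Vf) = 106.17
alpha_1 = (alpha_f*Ef*Vf + alpha_m*Em*(1-Vf))/E1 = 3.39 x 10^-6/K

3.39 x 10^-6/K


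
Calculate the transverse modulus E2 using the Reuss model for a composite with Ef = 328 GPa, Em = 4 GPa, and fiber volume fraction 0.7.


1/E2 = Vf/Ef + (1-Vf)/Em = 0.7/328 + 0.3/4
E2 = 12.96 GPa

12.96 GPa


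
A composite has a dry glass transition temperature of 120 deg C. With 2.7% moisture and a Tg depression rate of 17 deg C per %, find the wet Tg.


Tg_wet = Tg_dry - k*moisture = 120 - 17*2.7 = 74.1 deg C

74.1 deg C


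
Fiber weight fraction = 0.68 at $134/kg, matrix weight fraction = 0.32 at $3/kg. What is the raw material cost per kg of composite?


Cost = cost_f*Wf + cost_m*Wm = 134*0.68 + 3*0.32 = $92.08/kg

$92.08/kg


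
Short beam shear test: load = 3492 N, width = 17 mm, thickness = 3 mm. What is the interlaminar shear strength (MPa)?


ILSS = 3F/(4bh) = 3*3492/(4*17*3) = 51.35 MPa

51.35 MPa


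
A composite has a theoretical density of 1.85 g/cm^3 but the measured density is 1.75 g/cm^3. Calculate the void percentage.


Void% = (rho_theo - rho_actual)/rho_theo * 100 = (1.85 - 1.75)/1.85 * 100 = 5.41%

5.41%


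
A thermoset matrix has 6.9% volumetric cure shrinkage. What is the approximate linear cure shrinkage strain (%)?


Linear shrinkage ≈ vol_shrink/3 = 6.9/3 = 2.3%

2.3%


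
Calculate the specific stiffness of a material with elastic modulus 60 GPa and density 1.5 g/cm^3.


Specific stiffness = E/rho = 60/1.5 = 40.0 GPa/(g/cm^3)

40.0 GPa/(g/cm^3)


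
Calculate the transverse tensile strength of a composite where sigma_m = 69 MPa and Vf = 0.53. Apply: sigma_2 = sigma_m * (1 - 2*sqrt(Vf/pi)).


factor = 1 - 2*sqrt(0.53/pi) = 0.1785
sigma_2 = 69 * 0.1785 = 12.32 MPa

12.32 MPa


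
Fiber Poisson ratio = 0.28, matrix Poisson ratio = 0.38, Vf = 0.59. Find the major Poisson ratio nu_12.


nu_12 = nu_f*Vf + nu_m*(1-Vf) = 0.28*0.59 + 0.38*0.41 = 0.321

0.321


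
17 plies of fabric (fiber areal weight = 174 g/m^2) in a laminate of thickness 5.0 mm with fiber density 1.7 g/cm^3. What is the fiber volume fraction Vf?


Vf = n * FAW / (rho_f * h * 1000) = 17 * 174 / (1.7 * 5.0 * 1000) = 0.348

0.348


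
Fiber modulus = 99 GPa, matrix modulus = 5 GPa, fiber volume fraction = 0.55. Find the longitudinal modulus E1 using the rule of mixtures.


E1 = Ef*Vf + Em*(1-Vf) = 99*0.55 + 5*0.45 = 56.7 GPa

56.7 GPa


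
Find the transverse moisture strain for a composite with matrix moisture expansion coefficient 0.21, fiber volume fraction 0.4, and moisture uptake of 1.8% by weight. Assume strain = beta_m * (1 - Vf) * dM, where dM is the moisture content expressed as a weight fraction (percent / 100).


dM = 1.8/100 = 0.018
strain = beta_m * (1-Vf) * dM = 0.21 * 0.6 * 0.018 = 0.002268

0.002268


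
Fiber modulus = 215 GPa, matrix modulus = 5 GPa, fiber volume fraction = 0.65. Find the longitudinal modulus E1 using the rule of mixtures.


E1 = Ef*Vf + Em*(1-Vf) = 215*0.65 + 5*0.35 = 141.5 GPa

141.5 GPa


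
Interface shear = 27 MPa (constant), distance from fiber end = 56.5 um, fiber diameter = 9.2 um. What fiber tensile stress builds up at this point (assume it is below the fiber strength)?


Force balance: sigma_f * (pi*d^2/4) = tau * (pi*d) * x  ->  sigma_f = 4 * tau * x / d
sigma_f = 4 * 27 * 56.5 / 9.2 = 663.3 MPa

663.3 MPa


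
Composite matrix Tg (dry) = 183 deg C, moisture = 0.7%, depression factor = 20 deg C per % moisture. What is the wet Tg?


Tg_wet = Tg_dry - k*moisture = 183 - 20*0.7 = 169.0 deg C

169.0 deg C


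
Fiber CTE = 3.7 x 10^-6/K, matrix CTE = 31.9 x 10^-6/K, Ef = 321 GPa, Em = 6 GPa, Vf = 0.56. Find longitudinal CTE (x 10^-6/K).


E1 = Ef*Vf + Em*(1-Vf) = 182.4
alpha_1 = (alpha_f*Ef*Vf + alpha_m*Em*(1-Vf))/E1 = 4.11 x 10^-6/K

4.11 x 10^-6/K


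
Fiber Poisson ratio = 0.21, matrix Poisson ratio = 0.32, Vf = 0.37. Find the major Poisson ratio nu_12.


nu_12 = nu_f*Vf + nu_m*(1-Vf) = 0.21*0.37 + 0.32*0.63 = 0.2793

0.2793


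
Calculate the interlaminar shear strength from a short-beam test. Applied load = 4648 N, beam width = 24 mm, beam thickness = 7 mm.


ILSS = 3F/(4bh) = 3*4648/(4*24*7) = 20.75 MPa

20.75 MPa


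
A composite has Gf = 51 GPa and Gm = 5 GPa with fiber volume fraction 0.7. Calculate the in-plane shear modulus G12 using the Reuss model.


1/G12 = Vf/Gf + (1-Vf)/Gm = 0.7/51 + 0.3/5
G12 = 13.56 GPa

13.56 GPa


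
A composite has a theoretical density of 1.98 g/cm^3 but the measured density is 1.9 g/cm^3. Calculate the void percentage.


Void% = (rho_theo - rho_actual)/rho_theo * 100 = (1.98 - 1.9)/1.98 * 100 = 4.04%

4.04%


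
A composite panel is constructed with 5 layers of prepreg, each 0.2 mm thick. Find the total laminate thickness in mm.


h = n * t_ply = 5 * 0.2 = 1.0 mm

1.0 mm


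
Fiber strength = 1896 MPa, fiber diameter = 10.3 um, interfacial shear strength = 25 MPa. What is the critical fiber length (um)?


Lc = sigma_f * d / (2 * tau_i) = 1896 * 10.3 / (2 * 25) = 390.6 um

390.6 um


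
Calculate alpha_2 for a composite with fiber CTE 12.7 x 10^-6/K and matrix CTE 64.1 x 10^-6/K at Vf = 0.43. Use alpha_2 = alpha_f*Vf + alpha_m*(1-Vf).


alpha_2 = alpha_f*Vf + alpha_m*(1-Vf) = 12.7*0.43 + 64.1*0.57 = 42.0 x 10^-6/K

42.0 x 10^-6/K


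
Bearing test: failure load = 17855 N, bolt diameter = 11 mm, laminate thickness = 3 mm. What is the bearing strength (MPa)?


sigma_br = F/(d*h) = 17855/(11*3) = 541.1 MPa

541.1 MPa


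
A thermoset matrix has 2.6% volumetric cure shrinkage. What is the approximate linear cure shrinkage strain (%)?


Linear shrinkage ≈ vol_shrink/3 = 2.6/3 = 0.867%

0.867%


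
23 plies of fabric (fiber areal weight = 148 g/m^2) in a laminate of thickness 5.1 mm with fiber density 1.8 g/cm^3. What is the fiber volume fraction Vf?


Vf = n * FAW / (rho_f * h * 1000) = 23 * 148 / (1.8 * 5.1 * 1000) = 0.3708

0.3708


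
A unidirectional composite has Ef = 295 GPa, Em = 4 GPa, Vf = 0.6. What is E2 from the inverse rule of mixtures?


1/E2 = Vf/Ef + (1-Vf)/Em = 0.6/295 + 0.4/4
E2 = 9.8 GPa

9.8 GPa


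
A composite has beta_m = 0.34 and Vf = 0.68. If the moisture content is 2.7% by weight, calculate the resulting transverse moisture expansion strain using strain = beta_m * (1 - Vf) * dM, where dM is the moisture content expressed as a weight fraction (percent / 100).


dM = 2.7/100 = 0.027
strain = beta_m * (1-Vf) * dM = 0.34 * 0.32 * 0.027 = 0.0029376

0.0029376


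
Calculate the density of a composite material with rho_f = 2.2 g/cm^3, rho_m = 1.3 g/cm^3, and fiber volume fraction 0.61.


rho_c = rho_f*Vf + rho_m*(1-Vf) = 2.2*0.61 + 1.3*0.39 = 1.849 g/cm^3

1.849 g/cm^3


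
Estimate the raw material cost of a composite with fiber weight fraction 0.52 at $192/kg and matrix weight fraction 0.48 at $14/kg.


Cost = cost_f*Wf + cost_m*Wm = 192*0.52 + 14*0.48 = $106.56/kg

$106.56/kg


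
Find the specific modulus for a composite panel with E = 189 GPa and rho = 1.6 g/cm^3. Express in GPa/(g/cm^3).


Specific stiffness = E/rho = 189/1.6 = 118.1 GPa/(g/cm^3)

118.1 GPa/(g/cm^3)


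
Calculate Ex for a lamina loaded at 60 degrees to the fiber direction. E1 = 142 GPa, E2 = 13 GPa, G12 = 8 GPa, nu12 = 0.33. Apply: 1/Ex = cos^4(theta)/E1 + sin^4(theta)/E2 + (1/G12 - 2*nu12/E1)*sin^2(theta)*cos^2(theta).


cos^4(60) = 0.0625, sin^4(60) = 0.5625, sin^2(60)*cos^2(60) = 0.1875
1/G12 - 2*nu12/E1 = 1/8 - 2*0.33/142 = 0.120352 GPa^-1
1/Ex = 0.0625/142 + 0.5625/13 + 0.120352*0.1875 = 0.0662754 GPa^-1
Ex = 15.09 GPa

15.09 GPa


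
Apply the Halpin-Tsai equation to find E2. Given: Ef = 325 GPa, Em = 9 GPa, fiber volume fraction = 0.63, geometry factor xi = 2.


eta = (Ef/Em - 1)/(Ef/Em + xi) = (36.1111 - 1)/(36.1111 + 2) = 0.9213
E2 = Em*(1+xi*eta*Vf)/(1-eta*Vf) = 46.35 GPa

46.35 GPa


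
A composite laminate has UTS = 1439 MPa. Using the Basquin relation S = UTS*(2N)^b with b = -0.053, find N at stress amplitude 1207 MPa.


N = 0.5 * (S/UTS)^(1/b) = 0.5 * (1207/1439)^(1/-0.053) = 13.7912 cycles

13.7912 cycles


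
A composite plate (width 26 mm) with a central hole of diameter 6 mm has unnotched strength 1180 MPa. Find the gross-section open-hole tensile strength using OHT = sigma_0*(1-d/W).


OHT = sigma_0*(1-d/W) = 1180*(1-6/26) = 907.7 MPa

907.7 MPa


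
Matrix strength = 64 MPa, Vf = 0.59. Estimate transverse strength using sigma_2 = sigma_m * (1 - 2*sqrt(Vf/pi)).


factor = 1 - 2*sqrt(0.59/pi) = 0.1333
sigma_2 = 64 * 0.1333 = 8.53 MPa

8.53 MPa


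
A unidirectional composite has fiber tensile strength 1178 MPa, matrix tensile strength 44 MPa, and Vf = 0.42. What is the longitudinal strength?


sigma_1 = sigma_f*Vf + sigma_m*(1-Vf) = 1178*0.42 + 44*0.58 = 520.3 MPa

520.3 MPa


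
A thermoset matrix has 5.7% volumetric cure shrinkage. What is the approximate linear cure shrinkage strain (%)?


Linear shrinkage ≈ vol_shrink/3 = 5.7/3 = 1.9%

1.9%


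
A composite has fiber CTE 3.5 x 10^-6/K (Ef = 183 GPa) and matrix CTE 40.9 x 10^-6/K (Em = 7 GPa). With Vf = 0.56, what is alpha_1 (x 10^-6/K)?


E1 = Ef*Vf + Em*(1-Vf) = 105.56
alpha_1 = (alpha_f*Ef*Vf + alpha_m*Em*(1-Vf))/E1 = 4.59 x 10^-6/K

4.59 x 10^-6/K


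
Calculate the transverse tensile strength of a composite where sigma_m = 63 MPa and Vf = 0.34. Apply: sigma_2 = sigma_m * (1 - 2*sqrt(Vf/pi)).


factor = 1 - 2*sqrt(0.34/pi) = 0.342
sigma_2 = 63 * 0.342 = 21.55 MPa

21.55 MPa


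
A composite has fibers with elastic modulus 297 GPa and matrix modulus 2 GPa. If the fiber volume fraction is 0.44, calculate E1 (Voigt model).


E1 = Ef*Vf + Em*(1-Vf) = 297*0.44 + 2*0.56 = 131.8 GPa

131.8 GPa


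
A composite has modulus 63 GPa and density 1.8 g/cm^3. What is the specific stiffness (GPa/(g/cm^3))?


Specific stiffness = E/rho = 63/1.8 = 35.0 GPa/(g/cm^3)

35.0 GPa/(g/cm^3)


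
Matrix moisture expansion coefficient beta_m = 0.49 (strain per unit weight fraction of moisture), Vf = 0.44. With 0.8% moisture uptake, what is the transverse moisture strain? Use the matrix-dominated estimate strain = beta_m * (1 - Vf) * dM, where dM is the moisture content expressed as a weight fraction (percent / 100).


dM = 0.8/100 = 0.008
strain = beta_m * (1-Vf) * dM = 0.49 * 0.56 * 0.008 = 0.0021952

0.0021952


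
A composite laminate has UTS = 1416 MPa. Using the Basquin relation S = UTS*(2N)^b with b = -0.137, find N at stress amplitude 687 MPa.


N = 0.5 * (S/UTS)^(1/b) = 0.5 * (687/1416)^(1/-0.137) = 98.1111 cycles

98.1111 cycles


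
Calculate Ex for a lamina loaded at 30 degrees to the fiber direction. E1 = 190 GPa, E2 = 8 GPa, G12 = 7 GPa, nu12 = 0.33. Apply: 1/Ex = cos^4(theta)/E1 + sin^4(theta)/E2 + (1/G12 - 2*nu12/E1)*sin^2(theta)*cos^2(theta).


cos^4(30) = 0.5625, sin^4(30) = 0.0625, sin^2(30)*cos^2(30) = 0.1875
1/G12 - 2*nu12/E1 = 1/7 - 2*0.33/190 = 0.139383 GPa^-1
1/Ex = 0.5625/190 + 0.0625/8 + 0.139383*0.1875 = 0.0369074 GPa^-1
Ex = 27.09 GPa

27.09 GPa


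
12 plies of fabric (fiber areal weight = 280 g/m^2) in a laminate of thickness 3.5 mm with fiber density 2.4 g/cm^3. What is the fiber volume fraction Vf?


Vf = n * FAW / (rho_f * h * 1000) = 12 * 280 / (2.4 * 3.5 * 1000) = 0.4

0.4


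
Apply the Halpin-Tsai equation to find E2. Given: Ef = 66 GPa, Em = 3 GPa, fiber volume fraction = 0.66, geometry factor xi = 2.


eta = (Ef/Em - 1)/(Ef/Em + xi) = (22.0 - 1)/(22.0 + 2) = 0.875
E2 = Em*(1+xi*eta*Vf)/(1-eta*Vf) = 15.3 GPa

15.3 GPa


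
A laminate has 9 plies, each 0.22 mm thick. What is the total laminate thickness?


h = n * t_ply = 9 * 0.22 = 1.98 mm

1.98 mm


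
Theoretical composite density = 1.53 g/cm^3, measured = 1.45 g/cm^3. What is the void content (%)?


Void% = (rho_theo - rho_actual)/rho_theo * 100 = (1.53 - 1.45)/1.53 * 100 = 5.23%

5.23%


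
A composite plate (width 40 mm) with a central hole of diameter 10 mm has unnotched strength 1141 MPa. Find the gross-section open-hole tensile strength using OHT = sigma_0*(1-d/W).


OHT = sigma_0*(1-d/W) = 1141*(1-10/40) = 855.8 MPa

855.8 MPa


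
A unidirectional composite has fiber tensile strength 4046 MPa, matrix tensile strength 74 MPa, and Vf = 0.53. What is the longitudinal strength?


sigma_1 = sigma_f*Vf + sigma_m*(1-Vf) = 4046*0.53 + 74*0.47 = 2179.2 MPa

2179.2 MPa


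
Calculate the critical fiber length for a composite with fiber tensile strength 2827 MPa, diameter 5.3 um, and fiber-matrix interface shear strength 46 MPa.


Lc = sigma_f * d / (2 * tau_i) = 2827 * 5.3 / (2 * 46) = 162.9 um

162.9 um


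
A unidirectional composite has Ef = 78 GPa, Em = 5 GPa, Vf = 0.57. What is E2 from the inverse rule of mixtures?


1/E2 = Vf/Ef + (1-Vf)/Em = 0.57/78 + 0.43/5
E2 = 10.72 GPa

10.72 GPa


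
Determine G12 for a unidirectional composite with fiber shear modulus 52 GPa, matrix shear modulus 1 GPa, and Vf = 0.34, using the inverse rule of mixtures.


1/G12 = Vf/Gf + (1-Vf)/Gm = 0.34/52 + 0.66/1
G12 = 1.5 GPa

1.5 GPa


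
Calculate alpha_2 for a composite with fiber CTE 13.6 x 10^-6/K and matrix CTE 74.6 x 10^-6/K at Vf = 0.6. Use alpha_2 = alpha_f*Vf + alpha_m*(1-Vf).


alpha_2 = alpha_f*Vf + alpha_m*(1-Vf) = 13.6*0.6 + 74.6*0.4 = 38.0 x 10^-6/K

38.0 x 10^-6/K


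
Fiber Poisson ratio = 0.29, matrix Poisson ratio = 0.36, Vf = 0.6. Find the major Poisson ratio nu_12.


nu_12 = nu_f*Vf + nu_m*(1-Vf) = 0.29*0.6 + 0.36*0.4 = 0.318

0.318


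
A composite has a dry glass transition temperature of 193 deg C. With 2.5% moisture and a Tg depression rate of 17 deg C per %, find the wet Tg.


Tg_wet = Tg_dry - k*moisture = 193 - 17*2.5 = 150.5 deg C

150.5 deg C


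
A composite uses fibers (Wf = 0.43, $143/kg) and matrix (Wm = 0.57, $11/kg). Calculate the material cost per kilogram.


Cost = cost_f*Wf + cost_m*Wm = 143*0.43 + 11*0.57 = $67.76/kg

$67.76/kg


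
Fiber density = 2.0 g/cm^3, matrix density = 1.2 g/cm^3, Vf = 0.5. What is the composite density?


rho_c = rho_f*Vf + rho_m*(1-Vf) = 2.0*0.5 + 1.2*0.5 = 1.6 g/cm^3

1.6 g/cm^3


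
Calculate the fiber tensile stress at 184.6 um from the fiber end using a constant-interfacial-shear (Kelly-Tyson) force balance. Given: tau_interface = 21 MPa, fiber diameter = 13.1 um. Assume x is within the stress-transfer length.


Force balance: sigma_f * (pi*d^2/4) = tau * (pi*d) * x  ->  sigma_f = 4 * tau * x / d
sigma_f = 4 * 21 * 184.6 / 13.1 = 1183.7 MPa

1183.7 MPa


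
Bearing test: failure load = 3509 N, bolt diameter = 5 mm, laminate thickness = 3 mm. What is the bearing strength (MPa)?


sigma_br = F/(d*h) = 3509/(5*3) = 233.9 MPa

233.9 MPa


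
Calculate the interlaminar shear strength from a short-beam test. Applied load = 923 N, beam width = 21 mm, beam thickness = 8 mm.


ILSS = 3F/(4bh) = 3*923/(4*21*8) = 4.12 MPa

4.12 MPa


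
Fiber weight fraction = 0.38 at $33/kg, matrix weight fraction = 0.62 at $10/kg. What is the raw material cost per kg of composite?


Cost = cost_f*Wf + cost_m*Wm = 33*0.38 + 10*0.62 = $18.74/kg

$18.74/kg


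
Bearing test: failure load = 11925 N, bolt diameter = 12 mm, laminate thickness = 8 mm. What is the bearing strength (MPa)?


sigma_br = F/(d*h) = 11925/(12*8) = 124.2 MPa

124.2 MPa


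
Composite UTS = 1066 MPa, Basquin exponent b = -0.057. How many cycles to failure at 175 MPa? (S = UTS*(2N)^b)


N = 0.5 * (S/UTS)^(1/b) = 0.5 * (175/1066)^(1/-0.057) = 2.9240e+13 cycles

2.9240e+13 cycles


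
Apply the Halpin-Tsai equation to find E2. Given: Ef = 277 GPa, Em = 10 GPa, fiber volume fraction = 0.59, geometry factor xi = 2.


eta = (Ef/Em - 1)/(Ef/Em + xi) = (27.7 - 1)/(27.7 + 2) = 0.899
E2 = Em*(1+xi*eta*Vf)/(1-eta*Vf) = 43.88 GPa

43.88 GPa


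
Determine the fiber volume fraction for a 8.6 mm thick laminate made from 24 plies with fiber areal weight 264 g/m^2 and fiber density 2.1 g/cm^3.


Vf = n * FAW / (rho_f * h * 1000) = 24 * 264 / (2.1 * 8.6 * 1000) = 0.3508

0.3508


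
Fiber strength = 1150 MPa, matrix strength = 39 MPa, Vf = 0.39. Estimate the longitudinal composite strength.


sigma_1 = sigma_f*Vf + sigma_m*(1-Vf) = 1150*0.39 + 39*0.61 = 472.3 MPa

472.3 MPa


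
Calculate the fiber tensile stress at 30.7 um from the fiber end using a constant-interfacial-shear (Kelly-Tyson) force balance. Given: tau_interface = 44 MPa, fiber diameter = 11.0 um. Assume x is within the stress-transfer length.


Force balance: sigma_f * (pi*d^2/4) = tau * (pi*d) * x  ->  sigma_f = 4 * tau * x / d
sigma_f = 4 * 44 * 30.7 / 11.0 = 491.2 MPa

491.2 MPa


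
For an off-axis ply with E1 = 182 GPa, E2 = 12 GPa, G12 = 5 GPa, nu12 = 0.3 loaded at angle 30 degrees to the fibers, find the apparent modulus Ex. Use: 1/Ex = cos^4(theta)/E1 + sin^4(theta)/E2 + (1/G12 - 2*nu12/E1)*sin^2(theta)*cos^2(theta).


cos^4(30) = 0.5625, sin^4(30) = 0.0625, sin^2(30)*cos^2(30) = 0.1875
1/G12 - 2*nu12/E1 = 1/5 - 2*0.3/182 = 0.196703 GPa^-1
1/Ex = 0.5625/182 + 0.0625/12 + 0.196703*0.1875 = 0.0451809 GPa^-1
Ex = 22.13 GPa

22.13 GPa


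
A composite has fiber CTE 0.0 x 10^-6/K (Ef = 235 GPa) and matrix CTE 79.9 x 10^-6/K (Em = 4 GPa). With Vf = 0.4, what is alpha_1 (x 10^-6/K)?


E1 = Ef*Vf + Em*(1-Vf) = 96.4
alpha_1 = (alpha_f*Ef*Vf + alpha_m*Em*(1-Vf))/E1 = 1.99 x 10^-6/K

1.99 x 10^-6/K


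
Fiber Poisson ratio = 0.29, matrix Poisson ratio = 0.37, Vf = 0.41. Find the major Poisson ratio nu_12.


nu_12 = nu_f*Vf + nu_m*(1-Vf) = 0.29*0.41 + 0.37*0.59 = 0.3372

0.3372


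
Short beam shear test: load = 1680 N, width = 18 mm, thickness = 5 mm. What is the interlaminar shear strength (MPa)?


ILSS = 3F/(4bh) = 3*1680/(4*18*5) = 14.0 MPa

14.0 MPa


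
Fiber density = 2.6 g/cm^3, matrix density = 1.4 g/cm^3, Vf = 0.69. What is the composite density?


rho_c = rho_f*Vf + rho_m*(1-Vf) = 2.6*0.69 + 1.4*0.31 = 2.228 g/cm^3

2.228 g/cm^3


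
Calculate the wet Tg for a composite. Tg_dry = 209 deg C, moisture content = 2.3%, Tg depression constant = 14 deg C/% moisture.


Tg_wet = Tg_dry - k*moisture = 209 - 14*2.3 = 176.8 deg C

176.8 deg C


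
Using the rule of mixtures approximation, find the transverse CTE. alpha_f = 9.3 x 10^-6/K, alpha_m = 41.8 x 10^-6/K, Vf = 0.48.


alpha_2 = alpha_f*Vf + alpha_m*(1-Vf) = 9.3*0.48 + 41.8*0.52 = 26.2 x 10^-6/K

26.2 x 10^-6/K


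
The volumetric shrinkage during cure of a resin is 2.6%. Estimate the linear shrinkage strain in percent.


Linear shrinkage ≈ vol_shrink/3 = 2.6/3 = 0.867%

0.867%


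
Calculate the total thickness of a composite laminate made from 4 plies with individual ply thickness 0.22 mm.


h = n * t_ply = 4 * 0.22 = 0.88 mm

0.88 mm


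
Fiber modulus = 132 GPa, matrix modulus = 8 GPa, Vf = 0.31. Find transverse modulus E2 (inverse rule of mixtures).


1/E2 = Vf/Ef + (1-Vf)/Em = 0.31/132 + 0.69/8
E2 = 11.29 GPa

11.29 GPa


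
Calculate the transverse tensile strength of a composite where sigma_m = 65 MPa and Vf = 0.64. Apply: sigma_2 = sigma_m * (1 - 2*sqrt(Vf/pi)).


factor = 1 - 2*sqrt(0.64/pi) = 0.0973
sigma_2 = 65 * 0.0973 = 6.32 MPa

6.32 MPa


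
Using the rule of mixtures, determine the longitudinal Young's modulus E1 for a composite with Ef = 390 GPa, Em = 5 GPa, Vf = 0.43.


E1 = Ef*Vf + Em*(1-Vf) = 390*0.43 + 5*0.57 = 170.55 GPa

170.55 GPa


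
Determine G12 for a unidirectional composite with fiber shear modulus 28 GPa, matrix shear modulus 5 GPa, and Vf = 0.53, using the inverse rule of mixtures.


1/G12 = Vf/Gf + (1-Vf)/Gm = 0.53/28 + 0.47/5
G12 = 8.86 GPa

8.86 GPa


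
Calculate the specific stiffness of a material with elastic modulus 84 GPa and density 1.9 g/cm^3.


Specific stiffness = E/rho = 84/1.9 = 44.2 GPa/(g/cm^3)

44.2 GPa/(g/cm^3)


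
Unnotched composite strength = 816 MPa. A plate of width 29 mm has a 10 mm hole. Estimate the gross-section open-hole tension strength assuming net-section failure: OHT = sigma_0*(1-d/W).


OHT = sigma_0*(1-d/W) = 816*(1-10/29) = 534.6 MPa

534.6 MPa


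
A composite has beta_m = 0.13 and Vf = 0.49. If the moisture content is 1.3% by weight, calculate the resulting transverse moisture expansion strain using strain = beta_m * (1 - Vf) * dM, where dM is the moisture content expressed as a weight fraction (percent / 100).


dM = 1.3/100 = 0.013
strain = beta_m * (1-Vf) * dM = 0.13 * 0.51 * 0.013 = 0.0008619

0.0008619


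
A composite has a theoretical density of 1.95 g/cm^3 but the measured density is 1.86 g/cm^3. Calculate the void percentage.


Void% = (rho_theo - rho_actual)/rho_theo * 100 = (1.95 - 1.86)/1.95 * 100 = 4.62%

4.62%
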